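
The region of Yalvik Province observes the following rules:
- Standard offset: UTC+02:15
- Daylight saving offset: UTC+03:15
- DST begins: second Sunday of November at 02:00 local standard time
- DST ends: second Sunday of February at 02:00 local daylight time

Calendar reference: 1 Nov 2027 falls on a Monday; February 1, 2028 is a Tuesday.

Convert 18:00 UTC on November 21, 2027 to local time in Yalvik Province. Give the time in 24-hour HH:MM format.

21:15

1 November 2027 is a Monday, so the first Sunday is November 7 and the second is November 14.
1 February 2028 is a Tuesday, so the first Sunday is February 6 and the second is February 13.
At the standard offset (UTC+02:15), 18:00 UTC + 2h15m = 20:15 Yalvik Province standard time.
The standard-time date in Yalvik Province, November 21, 2027, falls between 14 November 2027 and 13 February 2028, so daylight saving is in effect and Yalvik Province is at UTC+03:15.
18:00 UTC + 3h15m = 21:15 local.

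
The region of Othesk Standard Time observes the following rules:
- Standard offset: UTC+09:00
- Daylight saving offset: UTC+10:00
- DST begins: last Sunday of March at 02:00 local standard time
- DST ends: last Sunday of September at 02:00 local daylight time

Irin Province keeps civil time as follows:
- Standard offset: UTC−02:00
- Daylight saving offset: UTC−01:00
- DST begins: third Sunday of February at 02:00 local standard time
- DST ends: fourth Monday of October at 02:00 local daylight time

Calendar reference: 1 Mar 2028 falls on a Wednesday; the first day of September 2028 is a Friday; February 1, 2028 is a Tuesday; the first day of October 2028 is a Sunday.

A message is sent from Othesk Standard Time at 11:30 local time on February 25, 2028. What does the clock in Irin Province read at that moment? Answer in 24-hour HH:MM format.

01:30

1 March 2028 is a Wednesday, so Sundays fall on 5, 12, 19, 26; the last is March 26.
1 September 2028 is a Friday, so Sundays fall on 3, 10, 17, 24; the last is September 24.
February 25, 2028 is outside the daylight-saving period (26 March – 24 September), so Othesk Standard Time is on standard time, UTC+09:00.
11:30 Othesk Standard Time − 9h = 02:30 UTC.
1 February 2028 is a Tuesday, so the first Sunday is February 6 and the third is February 20.
1 October 2028 is a Sunday, so the first Monday is October 2 and the fourth is October 23.
At the standard offset (UTC−02:00), 02:30 UTC − 2h = 00:30 Irin Province standard time.
The standard-time date in Irin Province, February 25, 2028, lies within the daylight-saving period (20 February – 23 October), so Irin Province is on daylight time, UTC−01:00.
02:30 UTC − 1h = 01:30 Irin Province.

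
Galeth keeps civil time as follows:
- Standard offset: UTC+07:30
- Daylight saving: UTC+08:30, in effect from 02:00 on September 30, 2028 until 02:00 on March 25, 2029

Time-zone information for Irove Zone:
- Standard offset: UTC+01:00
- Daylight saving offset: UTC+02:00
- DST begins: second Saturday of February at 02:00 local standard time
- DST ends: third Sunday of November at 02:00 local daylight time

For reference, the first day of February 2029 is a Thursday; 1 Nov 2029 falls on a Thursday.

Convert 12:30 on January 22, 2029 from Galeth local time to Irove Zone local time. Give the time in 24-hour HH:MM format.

05:00

Daylight saving runs 30 September 2028 – 25 March 2029; January 22, 2029 is inside that window, so Galeth is at UTC+08:30.
12:30 Galeth − 8h30m = 04:00 UTC.
1 February 2029 is a Thursday, so the first Saturday is February 3 and the second is February 10.
1 November 2029 is a Thursday, so the first Sunday is November 4 and the third is November 18.
At the standard offset (UTC+01:00), 04:00 UTC + 1h = 05:00 Irove Zone standard time.
The standard-time date in Irove Zone, January 22, 2029, is outside the daylight-saving period (10 February – 18 November), so Irove Zone is on standard time, UTC+01:00.
04:00 UTC + 1h = 05:00 Irove Zone.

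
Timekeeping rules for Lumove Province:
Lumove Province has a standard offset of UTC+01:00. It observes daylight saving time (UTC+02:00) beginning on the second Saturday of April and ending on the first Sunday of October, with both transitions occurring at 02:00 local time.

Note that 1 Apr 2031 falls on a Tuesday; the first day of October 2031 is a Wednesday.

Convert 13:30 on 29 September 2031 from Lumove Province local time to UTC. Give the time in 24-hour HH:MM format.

1 April 2031 is a Tuesday, so the first Saturday is April 5 and the second is April 12.
1 October 2031 is a Wednesday, so the first Sunday is October 5.
Daylight saving runs 12 April – 5 October; 29 September 2031 is inside that window, so Lumove Province is at UTC+02:00.
13:30 local − 2h = 11:30 UTC.

11:30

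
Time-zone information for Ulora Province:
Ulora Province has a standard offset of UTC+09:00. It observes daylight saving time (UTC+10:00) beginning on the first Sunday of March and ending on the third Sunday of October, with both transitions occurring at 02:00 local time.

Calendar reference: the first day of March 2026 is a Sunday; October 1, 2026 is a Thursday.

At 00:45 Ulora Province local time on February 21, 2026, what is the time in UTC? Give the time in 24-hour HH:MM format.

1 March 2026 is a Sunday, so the first Sunday is March 1.
1 October 2026 is a Thursday, so the first Sunday is October 4 and the third is October 18.
Daylight saving runs 1 March – 18 October; February 21, 2026 is outside that window, so Ulora Province is on standard time at UTC+09:00.
00:45 local − 9h = 15:45 UTC (rolling into the previous day, 20 February 2026).

15:45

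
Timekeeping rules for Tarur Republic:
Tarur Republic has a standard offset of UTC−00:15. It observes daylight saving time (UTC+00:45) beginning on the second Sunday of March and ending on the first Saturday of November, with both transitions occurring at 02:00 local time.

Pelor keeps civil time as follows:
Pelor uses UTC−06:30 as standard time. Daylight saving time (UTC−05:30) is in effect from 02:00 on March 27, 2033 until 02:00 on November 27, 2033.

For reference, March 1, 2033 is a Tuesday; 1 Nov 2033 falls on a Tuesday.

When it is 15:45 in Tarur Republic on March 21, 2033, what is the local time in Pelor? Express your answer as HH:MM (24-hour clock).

08:30

1 March 2033 is a Tuesday, so the first Sunday is March 6 and the second is March 13.
1 November 2033 is a Tuesday, so the first Saturday is November 5.
Daylight saving runs 13 March – 5 November; March 21, 2033 is inside that window, so Tarur Republic is at UTC+00:45.
15:45 Tarur Republic − 0h45m = 15:00 UTC.
At the standard offset (UTC−06:30), 15:00 UTC − 6h30m = 08:30 Pelor standard time.
The standard-time date in Pelor, March 21, 2033, is outside the daylight-saving period (27 March – 27 November), so Pelor is on standard time, UTC−06:30.
15:00 UTC − 6h30m = 08:30 Pelor.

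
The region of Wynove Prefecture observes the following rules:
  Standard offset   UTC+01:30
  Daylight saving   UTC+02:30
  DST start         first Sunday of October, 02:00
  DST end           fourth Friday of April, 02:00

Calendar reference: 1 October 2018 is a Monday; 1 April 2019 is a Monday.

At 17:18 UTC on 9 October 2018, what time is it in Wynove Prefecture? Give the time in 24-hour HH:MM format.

19:48

1 October 2018 is a Monday, so the first Sunday is October 7.
1 April 2019 is a Monday, so the first Friday is April 5 and the fourth is April 26.
At the standard offset (UTC+01:30), 17:18 UTC + 1h30m = 18:48 Wynove Prefecture standard time.
The standard-time date in Wynove Prefecture, 9 October 2018, lies within the daylight-saving period (7 October 2018 – 26 April 2019), so Wynove Prefecture is on daylight time, UTC+02:30.
17:18 UTC + 2h30m = 19:48 local.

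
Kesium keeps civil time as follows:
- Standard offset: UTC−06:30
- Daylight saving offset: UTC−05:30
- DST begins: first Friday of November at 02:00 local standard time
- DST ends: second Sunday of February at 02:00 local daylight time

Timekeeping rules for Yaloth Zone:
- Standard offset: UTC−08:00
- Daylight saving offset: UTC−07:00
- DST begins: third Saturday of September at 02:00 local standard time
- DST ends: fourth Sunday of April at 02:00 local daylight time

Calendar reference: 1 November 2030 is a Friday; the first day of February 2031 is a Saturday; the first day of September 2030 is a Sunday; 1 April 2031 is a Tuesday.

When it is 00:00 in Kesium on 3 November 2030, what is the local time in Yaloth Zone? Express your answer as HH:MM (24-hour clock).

22:30

1 November 2030 is a Friday, so the first Friday is November 1.
1 February 2031 is a Saturday, so the first Sunday is February 2 and the second is February 9.
3 November 2030 lies within the daylight-saving period (1 November 2030 – 9 February 2031), so Kesium is on daylight time, UTC−05:30.
00:00 Kesium + 5h30m = 05:30 UTC.
1 September 2030 is a Sunday, so the first Saturday is September 7 and the third is September 21.
1 April 2031 is a Tuesday, so the first Sunday is April 6 and the fourth is April 27.
At the standard offset (UTC−08:00), 05:30 UTC − 8h = 21:30 Yaloth Zone standard time (rolling into the previous day, 2 November 2030).
The standard-time date in Yaloth Zone, 2 November 2030, falls between 21 September 2030 and 27 April 2031, so daylight saving is in effect and Yaloth Zone is at UTC−07:00.
05:30 UTC − 7h = 22:30 Yaloth Zone (rolling into the previous day, 2 November 2030).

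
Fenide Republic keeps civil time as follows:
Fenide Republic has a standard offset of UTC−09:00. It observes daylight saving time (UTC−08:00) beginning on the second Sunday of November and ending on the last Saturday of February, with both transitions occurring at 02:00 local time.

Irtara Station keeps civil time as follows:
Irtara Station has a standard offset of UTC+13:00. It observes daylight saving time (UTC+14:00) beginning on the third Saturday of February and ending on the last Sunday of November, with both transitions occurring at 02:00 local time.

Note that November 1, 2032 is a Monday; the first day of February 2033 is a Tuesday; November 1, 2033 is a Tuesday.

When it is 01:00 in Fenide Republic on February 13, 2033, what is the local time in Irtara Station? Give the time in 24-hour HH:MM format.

22:00

1 November 2032 is a Monday, so the first Sunday is November 7 and the second is November 14.
1 February 2033 is a Tuesday, so Saturdays fall on 5, 12, 19, 26; the last is February 26.
Daylight saving runs 14 November 2032 – 26 February 2033; February 13, 2033 is inside that window, so Fenide Republic is at UTC−08:00.
01:00 Fenide Republic + 8h = 09:00 UTC.
1 February 2033 is a Tuesday, so the first Saturday is February 5 and the third is February 19.
1 November 2033 is a Tuesday, so Sundays fall on 6, 13, 20, 27; the last is November 27.
At the standard offset (UTC+13:00), 09:00 UTC + 13h = 22:00 Irtara Station standard time.
The standard-time date in Irtara Station, February 13, 2033, is outside the daylight-saving period (19 February – 27 November), so Irtara Station is on standard time, UTC+13:00.
09:00 UTC + 13h = 22:00 Irtara Station.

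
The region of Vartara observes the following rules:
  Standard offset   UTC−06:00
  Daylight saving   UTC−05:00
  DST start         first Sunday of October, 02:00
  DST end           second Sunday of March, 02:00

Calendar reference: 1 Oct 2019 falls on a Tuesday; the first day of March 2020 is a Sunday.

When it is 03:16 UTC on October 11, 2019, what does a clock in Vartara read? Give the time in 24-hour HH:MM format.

1 October 2019 is a Tuesday, so the first Sunday is October 6.
1 March 2020 is a Sunday, so the first Sunday is March 1 and the second is March 8.
At the standard offset (UTC−06:00), 03:16 UTC − 6h = 21:16 Vartara standard time (rolling into the previous day, 10 October 2019).
The standard-time date in Vartara, October 10, 2019, falls between 6 October 2019 and 8 March 2020, so daylight saving is in effect and Vartara is at UTC−05:00.
03:16 UTC − 5h = 22:16 local (rolling into the previous day, 10 October 2019).

22:16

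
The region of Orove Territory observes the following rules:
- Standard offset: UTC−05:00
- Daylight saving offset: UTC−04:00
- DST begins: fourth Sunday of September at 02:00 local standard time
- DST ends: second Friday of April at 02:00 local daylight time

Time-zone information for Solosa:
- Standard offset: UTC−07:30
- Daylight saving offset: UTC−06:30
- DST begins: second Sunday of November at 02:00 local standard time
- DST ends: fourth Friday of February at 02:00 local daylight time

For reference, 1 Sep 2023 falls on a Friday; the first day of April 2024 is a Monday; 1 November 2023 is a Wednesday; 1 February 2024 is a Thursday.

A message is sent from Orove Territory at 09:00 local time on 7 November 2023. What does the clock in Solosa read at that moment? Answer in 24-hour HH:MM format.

1 September 2023 is a Friday, so the first Sunday is September 3 and the fourth is September 24.
1 April 2024 is a Monday, so the first Friday is April 5 and the second is April 12.
7 November 2023 lies within the daylight-saving period (24 September 2023 – 12 April 2024), so Orove Territory is on daylight time, UTC−04:00.
09:00 Orove Territory + 4h = 13:00 UTC.
1 November 2023 is a Wednesday, so the first Sunday is November 5 and the second is November 12.
1 February 2024 is a Thursday, so the first Friday is February 2 and the fourth is February 23.
At the standard offset (UTC−07:30), 13:00 UTC − 7h30m = 05:30 Solosa standard time.
The standard-time date in Solosa, 7 November 2023, does not fall between 12 November 2023 and 23 February 2024, so daylight saving is not in effect and Solosa is at UTC−07:30.
13:00 UTC − 7h30m = 05:30 Solosa.

05:30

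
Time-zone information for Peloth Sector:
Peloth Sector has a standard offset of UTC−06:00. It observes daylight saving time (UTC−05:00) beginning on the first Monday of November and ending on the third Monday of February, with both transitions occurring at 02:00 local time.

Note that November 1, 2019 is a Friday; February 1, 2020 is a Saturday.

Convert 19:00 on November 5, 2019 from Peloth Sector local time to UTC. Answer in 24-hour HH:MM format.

1 November 2019 is a Friday, so the first Monday is November 4.
1 February 2020 is a Saturday, so the first Monday is February 3 and the third is February 17.
November 5, 2019 lies within the daylight-saving period (4 November 2019 – 17 February 2020), so Peloth Sector is on daylight time, UTC−05:00.
19:00 local + 5h = 00:00 UTC (rolling into the next day, 6 November 2019).

00:00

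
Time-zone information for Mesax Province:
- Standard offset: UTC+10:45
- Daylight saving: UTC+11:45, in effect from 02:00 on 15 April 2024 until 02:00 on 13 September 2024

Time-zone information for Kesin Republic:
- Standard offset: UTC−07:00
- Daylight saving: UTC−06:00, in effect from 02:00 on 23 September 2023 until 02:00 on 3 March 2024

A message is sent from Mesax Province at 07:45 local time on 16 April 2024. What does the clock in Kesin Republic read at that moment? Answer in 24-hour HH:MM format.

13:00

16 April 2024 falls between 15 April and 13 September, so daylight saving is in effect and Mesax Province is at UTC+11:45.
07:45 Mesax Province − 11h45m = 20:00 UTC (rolling into the previous day, 15 April 2024).
At the standard offset (UTC−07:00), 20:00 UTC − 7h = 13:00 Kesin Republic standard time.
The standard-time date in Kesin Republic, 15 April 2024, is outside the daylight-saving period (23 September 2023 – 3 March 2024), so Kesin Republic is on standard time, UTC−07:00.
20:00 UTC − 7h = 13:00 Kesin Republic.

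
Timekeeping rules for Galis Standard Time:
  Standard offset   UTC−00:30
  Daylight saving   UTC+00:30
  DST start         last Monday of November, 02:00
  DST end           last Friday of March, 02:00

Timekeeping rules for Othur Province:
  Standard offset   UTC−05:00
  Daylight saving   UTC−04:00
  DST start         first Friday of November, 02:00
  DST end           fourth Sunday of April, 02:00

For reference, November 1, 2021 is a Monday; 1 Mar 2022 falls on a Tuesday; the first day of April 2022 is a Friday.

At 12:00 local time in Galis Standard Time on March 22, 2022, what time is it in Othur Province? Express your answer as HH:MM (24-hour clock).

1 November 2021 is a Monday, so Mondays fall on 1, 8, 15, 22, 29; the last is November 29.
1 March 2022 is a Tuesday, so Fridays fall on 4, 11, 18, 25; the last is March 25.
March 22, 2022 lies within the daylight-saving period (29 November 2021 – 25 March 2022), so Galis Standard Time is on daylight time, UTC+00:30.
12:00 Galis Standard Time − 0h30m = 11:30 UTC.
1 November 2021 is a Monday, so the first Friday is November 5.
1 April 2022 is a Friday, so the first Sunday is April 3 and the fourth is April 24.
At the standard offset (UTC−05:00), 11:30 UTC − 5h = 06:30 Othur Province standard time.
Daylight saving runs 5 November 2021 – 24 April 2022; the standard-time date in Othur Province, March 22, 2022, is inside that window, so Othur Province is at UTC−04:00.
11:30 UTC − 4h = 07:30 Othur Province.

07:30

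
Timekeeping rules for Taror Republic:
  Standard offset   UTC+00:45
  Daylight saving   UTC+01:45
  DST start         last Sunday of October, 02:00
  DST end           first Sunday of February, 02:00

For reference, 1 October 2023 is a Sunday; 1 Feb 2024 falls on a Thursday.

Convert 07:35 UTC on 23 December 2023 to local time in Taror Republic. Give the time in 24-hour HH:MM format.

09:20

1 October 2023 is a Sunday, so Sundays fall on 1, 8, 15, 22, 29; the last is October 29.
1 February 2024 is a Thursday, so the first Sunday is February 4.
At the standard offset (UTC+00:45), 07:35 UTC + 0h45m = 08:20 Taror Republic standard time.
The standard-time date in Taror Republic, 23 December 2023, falls between 29 October 2023 and 4 February 2024, so daylight saving is in effect and Taror Republic is at UTC+01:45.
07:35 UTC + 1h45m = 09:20 local.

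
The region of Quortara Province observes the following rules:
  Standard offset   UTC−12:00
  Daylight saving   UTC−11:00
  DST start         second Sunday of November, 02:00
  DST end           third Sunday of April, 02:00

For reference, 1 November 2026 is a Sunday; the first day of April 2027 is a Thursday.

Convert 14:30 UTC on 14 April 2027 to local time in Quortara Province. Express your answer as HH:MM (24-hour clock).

03:30

1 November 2026 is a Sunday, so the first Sunday is November 1 and the second is November 8.
1 April 2027 is a Thursday, so the first Sunday is April 4 and the third is April 18.
At the standard offset (UTC−12:00), 14:30 UTC − 12h = 02:30 Quortara Province standard time.
The standard-time date in Quortara Province, 14 April 2027, falls between 8 November 2026 and 18 April 2027, so daylight saving is in effect and Quortara Province is at UTC−11:00.
14:30 UTC − 11h = 03:30 local.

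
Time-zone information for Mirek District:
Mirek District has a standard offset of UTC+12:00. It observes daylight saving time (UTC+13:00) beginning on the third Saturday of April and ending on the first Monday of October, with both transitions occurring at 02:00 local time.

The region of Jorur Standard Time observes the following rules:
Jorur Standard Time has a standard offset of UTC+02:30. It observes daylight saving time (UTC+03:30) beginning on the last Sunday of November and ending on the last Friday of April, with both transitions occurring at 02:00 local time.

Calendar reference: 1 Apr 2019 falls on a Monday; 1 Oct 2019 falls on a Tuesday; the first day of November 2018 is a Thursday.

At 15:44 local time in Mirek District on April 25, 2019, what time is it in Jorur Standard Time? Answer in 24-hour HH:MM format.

06:14

1 April 2019 is a Monday, so the first Saturday is April 6 and the third is April 20.
1 October 2019 is a Tuesday, so the first Monday is October 7.
April 25, 2019 falls between 20 April and 7 October, so daylight saving is in effect and Mirek District is at UTC+13:00.
15:44 Mirek District − 13h = 02:44 UTC.
1 November 2018 is a Thursday, so Sundays fall on 4, 11, 18, 25; the last is November 25.
1 April 2019 is a Monday, so Fridays fall on 5, 12, 19, 26; the last is April 26.
At the standard offset (UTC+02:30), 02:44 UTC + 2h30m = 05:14 Jorur Standard Time standard time.
The standard-time date in Jorur Standard Time, April 25, 2019, lies within the daylight-saving period (25 November 2018 – 26 April 2019), so Jorur Standard Time is on daylight time, UTC+03:30.
02:44 UTC + 3h30m = 06:14 Jorur Standard Time.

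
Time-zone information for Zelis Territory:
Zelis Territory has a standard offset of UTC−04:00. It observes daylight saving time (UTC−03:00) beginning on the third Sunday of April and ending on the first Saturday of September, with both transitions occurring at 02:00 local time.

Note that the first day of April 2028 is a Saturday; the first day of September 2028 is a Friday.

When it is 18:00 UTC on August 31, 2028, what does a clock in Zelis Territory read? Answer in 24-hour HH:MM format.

15:00

1 April 2028 is a Saturday, so the first Sunday is April 2 and the third is April 16.
1 September 2028 is a Friday, so the first Saturday is September 2.
At the standard offset (UTC−04:00), 18:00 UTC − 4h = 14:00 Zelis Territory standard time.
The standard-time date in Zelis Territory, August 31, 2028, lies within the daylight-saving period (16 April – 2 September), so Zelis Territory is on daylight time, UTC−03:00.
18:00 UTC − 3h = 15:00 local.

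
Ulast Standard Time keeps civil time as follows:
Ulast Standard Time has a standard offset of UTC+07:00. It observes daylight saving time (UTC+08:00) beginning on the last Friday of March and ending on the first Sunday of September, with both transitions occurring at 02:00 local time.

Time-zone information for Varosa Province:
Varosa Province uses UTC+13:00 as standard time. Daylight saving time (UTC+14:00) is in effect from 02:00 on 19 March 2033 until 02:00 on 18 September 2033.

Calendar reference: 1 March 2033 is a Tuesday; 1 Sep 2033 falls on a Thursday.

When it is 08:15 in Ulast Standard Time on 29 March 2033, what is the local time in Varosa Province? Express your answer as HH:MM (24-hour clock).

1 March 2033 is a Tuesday, so Fridays fall on 4, 11, 18, 25; the last is March 25.
1 September 2033 is a Thursday, so the first Sunday is September 4.
29 March 2033 lies within the daylight-saving period (25 March – 4 September), so Ulast Standard Time is on daylight time, UTC+08:00.
08:15 Ulast Standard Time − 8h = 00:15 UTC.
At the standard offset (UTC+13:00), 00:15 UTC + 13h = 13:15 Varosa Province standard time.
The standard-time date in Varosa Province, 29 March 2033, lies within the daylight-saving period (19 March – 18 September), so Varosa Province is on daylight time, UTC+14:00.
00:15 UTC + 14h = 14:15 Varosa Province.

14:15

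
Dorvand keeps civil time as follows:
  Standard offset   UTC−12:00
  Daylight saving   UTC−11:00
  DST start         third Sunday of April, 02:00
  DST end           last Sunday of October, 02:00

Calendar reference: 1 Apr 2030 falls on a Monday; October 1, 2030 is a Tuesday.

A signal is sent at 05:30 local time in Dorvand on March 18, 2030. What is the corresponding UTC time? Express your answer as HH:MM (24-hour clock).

17:30

1 April 2030 is a Monday, so the first Sunday is April 7 and the third is April 21.
1 October 2030 is a Tuesday, so Sundays fall on 6, 13, 20, 27; the last is October 27.
March 18, 2030 does not fall between 21 April and 27 October, so daylight saving is not in effect and Dorvand is at UTC−12:00.
05:30 local + 12h = 17:30 UTC.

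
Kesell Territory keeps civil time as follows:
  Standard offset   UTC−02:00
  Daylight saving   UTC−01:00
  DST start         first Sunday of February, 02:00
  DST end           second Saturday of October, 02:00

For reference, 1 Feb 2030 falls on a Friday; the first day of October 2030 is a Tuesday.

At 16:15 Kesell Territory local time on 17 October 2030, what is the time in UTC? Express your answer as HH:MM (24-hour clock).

18:15

1 February 2030 is a Friday, so the first Sunday is February 3.
1 October 2030 is a Tuesday, so the first Saturday is October 5 and the second is October 12.
17 October 2030 does not fall between 3 February and 12 October, so daylight saving is not in effect and Kesell Territory is at UTC−02:00.
16:15 local + 2h = 18:15 UTC.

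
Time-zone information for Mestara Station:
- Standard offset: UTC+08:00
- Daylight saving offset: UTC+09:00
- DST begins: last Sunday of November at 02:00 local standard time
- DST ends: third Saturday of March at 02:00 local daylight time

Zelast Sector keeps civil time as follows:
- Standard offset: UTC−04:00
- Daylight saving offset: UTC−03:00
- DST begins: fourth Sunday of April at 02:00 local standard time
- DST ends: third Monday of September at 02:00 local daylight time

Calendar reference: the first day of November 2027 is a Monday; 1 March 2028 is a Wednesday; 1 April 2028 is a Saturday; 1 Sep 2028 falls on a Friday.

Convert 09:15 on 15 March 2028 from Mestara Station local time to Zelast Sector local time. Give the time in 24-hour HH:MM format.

1 November 2027 is a Monday, so Sundays fall on 7, 14, 21, 28; the last is November 28.
1 March 2028 is a Wednesday, so the first Saturday is March 4 and the third is March 18.
15 March 2028 falls between 28 November 2027 and 18 March 2028, so daylight saving is in effect and Mestara Station is at UTC+09:00.
09:15 Mestara Station − 9h = 00:15 UTC.
1 April 2028 is a Saturday, so the first Sunday is April 2 and the fourth is April 23.
1 September 2028 is a Friday, so the first Monday is September 4 and the third is September 18.
At the standard offset (UTC−04:00), 00:15 UTC − 4h = 20:15 Zelast Sector standard time (rolling into the previous day, 14 March 2028).
The standard-time date in Zelast Sector, 14 March 2028, is outside the daylight-saving period (23 April – 18 September), so Zelast Sector is on standard time, UTC−04:00.
00:15 UTC − 4h = 20:15 Zelast Sector (rolling into the previous day, 14 March 2028).

20:15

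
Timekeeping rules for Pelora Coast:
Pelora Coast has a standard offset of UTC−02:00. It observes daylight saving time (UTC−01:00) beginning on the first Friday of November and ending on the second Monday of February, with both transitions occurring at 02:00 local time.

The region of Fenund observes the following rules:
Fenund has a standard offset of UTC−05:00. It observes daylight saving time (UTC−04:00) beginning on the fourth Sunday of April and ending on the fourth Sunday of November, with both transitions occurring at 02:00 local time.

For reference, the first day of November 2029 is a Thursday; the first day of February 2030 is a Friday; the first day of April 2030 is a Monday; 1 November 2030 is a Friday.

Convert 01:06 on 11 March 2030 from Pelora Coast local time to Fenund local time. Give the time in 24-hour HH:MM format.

22:06

1 November 2029 is a Thursday, so the first Friday is November 2.
1 February 2030 is a Friday, so the first Monday is February 4 and the second is February 11.
11 March 2030 is outside the daylight-saving period (2 November 2029 – 11 February 2030), so Pelora Coast is on standard time, UTC−02:00.
01:06 Pelora Coast + 2h = 03:06 UTC.
1 April 2030 is a Monday, so the first Sunday is April 7 and the fourth is April 28.
1 November 2030 is a Friday, so the first Sunday is November 3 and the fourth is November 24.
At the standard offset (UTC−05:00), 03:06 UTC − 5h = 22:06 Fenund standard time (rolling into the previous day, 10 March 2030).
Daylight saving runs 28 April – 24 November; the standard-time date in Fenund, 10 March 2030, is outside that window, so Fenund is on standard time at UTC−05:00.
03:06 UTC − 5h = 22:06 Fenund (rolling into the previous day, 10 March 2030).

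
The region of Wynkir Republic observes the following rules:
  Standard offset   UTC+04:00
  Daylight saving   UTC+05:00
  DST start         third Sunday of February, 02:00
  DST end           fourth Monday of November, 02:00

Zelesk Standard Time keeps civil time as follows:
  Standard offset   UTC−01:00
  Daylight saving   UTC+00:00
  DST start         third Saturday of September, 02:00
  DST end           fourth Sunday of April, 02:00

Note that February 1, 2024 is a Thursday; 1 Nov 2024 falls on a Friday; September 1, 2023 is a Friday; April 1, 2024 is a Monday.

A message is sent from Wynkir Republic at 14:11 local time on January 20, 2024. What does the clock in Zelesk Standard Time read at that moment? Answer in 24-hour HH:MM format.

1 February 2024 is a Thursday, so the first Sunday is February 4 and the third is February 18.
1 November 2024 is a Friday, so the first Monday is November 4 and the fourth is November 25.
January 20, 2024 is outside the daylight-saving period (18 February – 25 November), so Wynkir Republic is on standard time, UTC+04:00.
14:11 Wynkir Republic − 4h = 10:11 UTC.
1 September 2023 is a Friday, so the first Saturday is September 2 and the third is September 16.
1 April 2024 is a Monday, so the first Sunday is April 7 and the fourth is April 28.
At the standard offset (UTC−01:00), 10:11 UTC − 1h = 09:11 Zelesk Standard Time standard time.
The standard-time date in Zelesk Standard Time, January 20, 2024, falls between 16 September 2023 and 28 April 2024, so daylight saving is in effect and Zelesk Standard Time is at UTC+00:00.
10:11 UTC + 0h = 10:11 Zelesk Standard Time.

10:11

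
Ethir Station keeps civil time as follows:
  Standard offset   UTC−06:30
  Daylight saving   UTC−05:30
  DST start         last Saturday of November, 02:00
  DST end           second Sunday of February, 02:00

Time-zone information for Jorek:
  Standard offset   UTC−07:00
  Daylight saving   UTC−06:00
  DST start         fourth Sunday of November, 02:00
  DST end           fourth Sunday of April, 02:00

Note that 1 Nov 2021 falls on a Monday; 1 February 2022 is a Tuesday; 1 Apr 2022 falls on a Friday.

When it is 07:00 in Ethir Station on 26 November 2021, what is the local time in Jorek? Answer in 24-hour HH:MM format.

06:30

1 November 2021 is a Monday, so Saturdays fall on 6, 13, 20, 27; the last is November 27.
1 February 2022 is a Tuesday, so the first Sunday is February 6 and the second is February 13.
Daylight saving runs 27 November 2021 – 13 February 2022; 26 November 2021 is outside that window, so Ethir Station is on standard time at UTC−06:30.
07:00 Ethir Station + 6h30m = 13:30 UTC.
1 November 2021 is a Monday, so the first Sunday is November 7 and the fourth is November 28.
1 April 2022 is a Friday, so the first Sunday is April 3 and the fourth is April 24.
At the standard offset (UTC−07:00), 13:30 UTC − 7h = 06:30 Jorek standard time.
The standard-time date in Jorek, 26 November 2021, does not fall between 28 November 2021 and 24 April 2022, so daylight saving is not in effect and Jorek is at UTC−07:00.
13:30 UTC − 7h = 06:30 Jorek.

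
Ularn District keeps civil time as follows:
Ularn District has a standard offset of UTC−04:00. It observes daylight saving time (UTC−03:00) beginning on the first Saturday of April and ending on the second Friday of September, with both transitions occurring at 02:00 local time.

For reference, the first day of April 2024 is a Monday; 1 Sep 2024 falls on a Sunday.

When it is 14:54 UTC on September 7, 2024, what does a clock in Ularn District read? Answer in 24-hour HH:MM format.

1 April 2024 is a Monday, so the first Saturday is April 6.
1 September 2024 is a Sunday, so the first Friday is September 6 and the second is September 13.
At the standard offset (UTC−04:00), 14:54 UTC − 4h = 10:54 Ularn District standard time.
The standard-time date in Ularn District, September 7, 2024, lies within the daylight-saving period (6 April – 13 September), so Ularn District is on daylight time, UTC−03:00.
14:54 UTC − 3h = 11:54 local.

11:54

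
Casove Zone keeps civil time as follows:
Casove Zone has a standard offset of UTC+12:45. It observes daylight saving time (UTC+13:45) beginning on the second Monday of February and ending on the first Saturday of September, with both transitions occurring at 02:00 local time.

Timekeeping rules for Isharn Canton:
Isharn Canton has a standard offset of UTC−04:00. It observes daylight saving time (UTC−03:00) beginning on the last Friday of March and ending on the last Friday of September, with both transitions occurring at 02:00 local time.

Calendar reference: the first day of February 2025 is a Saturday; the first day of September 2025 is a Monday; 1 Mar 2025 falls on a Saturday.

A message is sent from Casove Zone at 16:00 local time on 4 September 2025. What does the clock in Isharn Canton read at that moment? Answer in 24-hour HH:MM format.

23:15

1 February 2025 is a Saturday, so the first Monday is February 3 and the second is February 10.
1 September 2025 is a Monday, so the first Saturday is September 6.
4 September 2025 falls between 10 February and 6 September, so daylight saving is in effect and Casove Zone is at UTC+13:45.
16:00 Casove Zone − 13h45m = 02:15 UTC.
1 March 2025 is a Saturday, so Fridays fall on 7, 14, 21, 28; the last is March 28.
1 September 2025 is a Monday, so Fridays fall on 5, 12, 19, 26; the last is September 26.
At the standard offset (UTC−04:00), 02:15 UTC − 4h = 22:15 Isharn Canton standard time (rolling into the previous day, 3 September 2025).
Daylight saving runs 28 March – 26 September; the standard-time date in Isharn Canton, 3 September 2025, is inside that window, so Isharn Canton is at UTC−03:00.
02:15 UTC − 3h = 23:15 Isharn Canton (rolling into the previous day, 3 September 2025).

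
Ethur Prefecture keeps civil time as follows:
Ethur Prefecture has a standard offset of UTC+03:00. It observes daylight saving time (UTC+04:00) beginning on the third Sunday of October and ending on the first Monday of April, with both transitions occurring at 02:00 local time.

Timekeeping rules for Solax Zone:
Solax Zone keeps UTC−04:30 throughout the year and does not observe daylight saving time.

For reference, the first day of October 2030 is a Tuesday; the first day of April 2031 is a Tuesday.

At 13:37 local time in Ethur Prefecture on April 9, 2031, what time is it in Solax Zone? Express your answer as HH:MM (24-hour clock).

1 October 2030 is a Tuesday, so the first Sunday is October 6 and the third is October 20.
1 April 2031 is a Tuesday, so the first Monday is April 7.
April 9, 2031 is outside the daylight-saving period (20 October 2030 – 7 April 2031), so Ethur Prefecture is on standard time, UTC+03:00.
13:37 Ethur Prefecture − 3h = 10:37 UTC.
Solax Zone stays on UTC−04:30 all year.
10:37 UTC − 4h30m = 06:07 Solax Zone.

06:07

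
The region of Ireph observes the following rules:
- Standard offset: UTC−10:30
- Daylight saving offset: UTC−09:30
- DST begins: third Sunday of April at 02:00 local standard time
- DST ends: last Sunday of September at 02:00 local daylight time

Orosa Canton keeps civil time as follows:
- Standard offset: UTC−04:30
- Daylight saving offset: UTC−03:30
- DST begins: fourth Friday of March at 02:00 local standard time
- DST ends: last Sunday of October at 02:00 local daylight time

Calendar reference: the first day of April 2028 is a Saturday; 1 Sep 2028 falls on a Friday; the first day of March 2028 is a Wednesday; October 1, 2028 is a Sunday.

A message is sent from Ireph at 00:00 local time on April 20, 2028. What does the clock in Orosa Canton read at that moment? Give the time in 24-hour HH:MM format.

1 April 2028 is a Saturday, so the first Sunday is April 2 and the third is April 16.
1 September 2028 is a Friday, so Sundays fall on 3, 10, 17, 24; the last is September 24.
April 20, 2028 falls between 16 April and 24 September, so daylight saving is in effect and Ireph is at UTC−09:30.
00:00 Ireph + 9h30m = 09:30 UTC.
1 March 2028 is a Wednesday, so the first Friday is March 3 and the fourth is March 24.
1 October 2028 is a Sunday, so Sundays fall on 1, 8, 15, 22, 29; the last is October 29.
At the standard offset (UTC−04:30), 09:30 UTC − 4h30m = 05:00 Orosa Canton standard time.
The standard-time date in Orosa Canton, April 20, 2028, lies within the daylight-saving period (24 March – 29 October), so Orosa Canton is on daylight time, UTC−03:30.
09:30 UTC − 3h30m = 06:00 Orosa Canton.

06:00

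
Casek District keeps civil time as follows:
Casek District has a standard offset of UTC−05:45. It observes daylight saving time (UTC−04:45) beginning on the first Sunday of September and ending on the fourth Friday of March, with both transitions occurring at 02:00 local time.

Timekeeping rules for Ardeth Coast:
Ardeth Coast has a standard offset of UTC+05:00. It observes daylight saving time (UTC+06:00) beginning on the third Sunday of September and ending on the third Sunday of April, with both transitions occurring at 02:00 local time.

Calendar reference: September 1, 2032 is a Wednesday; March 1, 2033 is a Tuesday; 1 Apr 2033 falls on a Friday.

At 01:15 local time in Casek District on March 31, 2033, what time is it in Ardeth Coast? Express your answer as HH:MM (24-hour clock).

1 September 2032 is a Wednesday, so the first Sunday is September 5.
1 March 2033 is a Tuesday, so the first Friday is March 4 and the fourth is March 25.
March 31, 2033 is outside the daylight-saving period (5 September 2032 – 25 March 2033), so Casek District is on standard time, UTC−05:45.
01:15 Casek District + 5h45m = 07:00 UTC.
1 September 2032 is a Wednesday, so the first Sunday is September 5 and the third is September 19.
1 April 2033 is a Friday, so the first Sunday is April 3 and the third is April 17.
At the standard offset (UTC+05:00), 07:00 UTC + 5h = 12:00 Ardeth Coast standard time.
The standard-time date in Ardeth Coast, March 31, 2033, falls between 19 September 2032 and 17 April 2033, so daylight saving is in effect and Ardeth Coast is at UTC+06:00.
07:00 UTC + 6h = 13:00 Ardeth Coast.

13:00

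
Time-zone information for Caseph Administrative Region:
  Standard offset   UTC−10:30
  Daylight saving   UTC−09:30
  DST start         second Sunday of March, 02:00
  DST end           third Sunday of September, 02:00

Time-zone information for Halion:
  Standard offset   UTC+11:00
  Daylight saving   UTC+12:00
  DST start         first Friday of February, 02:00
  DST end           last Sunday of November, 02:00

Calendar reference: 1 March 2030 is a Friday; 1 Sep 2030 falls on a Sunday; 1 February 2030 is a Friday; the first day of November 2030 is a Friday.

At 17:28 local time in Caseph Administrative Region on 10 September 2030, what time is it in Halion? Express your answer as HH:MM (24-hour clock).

1 March 2030 is a Friday, so the first Sunday is March 3 and the second is March 10.
1 September 2030 is a Sunday, so the first Sunday is September 1 and the third is September 15.
10 September 2030 falls between 10 March and 15 September, so daylight saving is in effect and Caseph Administrative Region is at UTC−09:30.
17:28 Caseph Administrative Region + 9h30m = 02:58 UTC (rolling into the next day, 11 September 2030).
1 February 2030 is a Friday, so the first Friday is February 1.
1 November 2030 is a Friday, so Sundays fall on 3, 10, 17, 24; the last is November 24.
At the standard offset (UTC+11:00), 02:58 UTC + 11h = 13:58 Halion standard time.
Daylight saving runs 1 February – 24 November; the standard-time date in Halion, 11 September 2030, is inside that window, so Halion is at UTC+12:00.
02:58 UTC + 12h = 14:58 Halion.

14:58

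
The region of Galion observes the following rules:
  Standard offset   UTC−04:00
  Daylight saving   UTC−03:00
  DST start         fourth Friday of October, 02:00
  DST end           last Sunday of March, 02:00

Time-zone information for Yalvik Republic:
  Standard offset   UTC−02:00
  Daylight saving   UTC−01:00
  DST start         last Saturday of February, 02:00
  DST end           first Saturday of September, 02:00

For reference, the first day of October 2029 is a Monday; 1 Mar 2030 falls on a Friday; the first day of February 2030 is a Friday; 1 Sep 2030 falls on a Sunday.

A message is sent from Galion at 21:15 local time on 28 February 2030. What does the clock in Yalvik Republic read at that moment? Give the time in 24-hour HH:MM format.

23:15

1 October 2029 is a Monday, so the first Friday is October 5 and the fourth is October 26.
1 March 2030 is a Friday, so Sundays fall on 3, 10, 17, 24, 31; the last is March 31.
28 February 2030 lies within the daylight-saving period (26 October 2029 – 31 March 2030), so Galion is on daylight time, UTC−03:00.
21:15 Galion + 3h = 00:15 UTC (rolling into the next day, 1 March 2030).
1 February 2030 is a Friday, so Saturdays fall on 2, 9, 16, 23; the last is February 23.
1 September 2030 is a Sunday, so the first Saturday is September 7.
At the standard offset (UTC−02:00), 00:15 UTC − 2h = 22:15 Yalvik Republic standard time (rolling into the previous day, 28 February 2030).
The standard-time date in Yalvik Republic, 28 February 2030, falls between 23 February and 7 September, so daylight saving is in effect and Yalvik Republic is at UTC−01:00.
00:15 UTC − 1h = 23:15 Yalvik Republic (rolling into the previous day, 28 February 2030).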